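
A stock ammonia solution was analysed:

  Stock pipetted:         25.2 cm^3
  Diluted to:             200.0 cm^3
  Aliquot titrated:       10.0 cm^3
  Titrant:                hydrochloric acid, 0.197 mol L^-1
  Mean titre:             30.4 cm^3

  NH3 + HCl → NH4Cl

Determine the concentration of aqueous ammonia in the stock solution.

4.75 mol/L

n(HCl) = 0.0304 × 0.197 = 5.99 × 10^-3 mol
n(NH3) in the aliquot = 5.99 × 10^-3 mol (1:1 ratio)
[NH3]_dilute = 5.99 × 10^-3 / 0.0100 = 0.599 mol/L
Dilution factor = 200.0 / 25.2 = 7.937
[NH3]_stock = 0.599 × 7.937 = 4.75 mol/L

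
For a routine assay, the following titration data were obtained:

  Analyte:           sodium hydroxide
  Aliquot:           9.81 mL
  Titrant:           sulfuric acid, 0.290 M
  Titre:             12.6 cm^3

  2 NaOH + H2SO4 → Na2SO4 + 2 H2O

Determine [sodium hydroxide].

0.745 M

n(H2SO4) = 0.0126 L × 0.290 mol/L = 3.65 × 10^-3 mol
From the 2:1 mole ratio, n(NaOH) = 2/1 × 3.65 × 10^-3 = 7.31 × 10^-3 mol
[NaOH] = 7.31 × 10^-3 mol / 0.00981 L = 0.745 mol/L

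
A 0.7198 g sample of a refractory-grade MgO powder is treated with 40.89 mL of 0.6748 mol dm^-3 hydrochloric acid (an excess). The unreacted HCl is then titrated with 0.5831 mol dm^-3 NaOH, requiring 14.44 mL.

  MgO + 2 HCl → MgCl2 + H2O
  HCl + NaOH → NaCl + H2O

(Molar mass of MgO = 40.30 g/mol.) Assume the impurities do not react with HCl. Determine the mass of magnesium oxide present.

0.3863 g

n(HCl) added = 0.04089 × 0.6748 = 0.02759 mol
n(NaOH) used in back-titration = 0.01444 × 0.5831 = 8.420 × 10^-3 mol
n(HCl) left over = 8.420 × 10^-3 mol (1:1 ratio)
n(HCl) consumed by analyte = 0.02759 − 8.420 × 10^-3 = 0.01917 mol
From the 1:2 ratio, n(MgO) = 1/2 × 0.01917 = 9.586 × 10^-3 mol
mass of MgO = 9.586 × 10^-3 × 40.30 = 0.3863 g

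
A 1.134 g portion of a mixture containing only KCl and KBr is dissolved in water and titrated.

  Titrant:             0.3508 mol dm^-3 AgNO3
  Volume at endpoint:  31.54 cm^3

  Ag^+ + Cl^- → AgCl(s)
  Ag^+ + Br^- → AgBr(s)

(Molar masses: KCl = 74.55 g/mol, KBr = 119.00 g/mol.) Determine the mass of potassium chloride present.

n(AgNO3) = 0.03154 × 0.3508 = 0.01106 mol
Let x = n(KCl), y = n(KBr).
Titrant: 1x + 1y = 0.01106;  mass: 74.55x + 119.00y = 1.134
Solving, x = 4.109 × 10^-3 mol, y = 6.955 × 10^-3 mol
mass of KCl = 4.109 × 10^-3 × 74.55 = 0.3063 g

0.3063 g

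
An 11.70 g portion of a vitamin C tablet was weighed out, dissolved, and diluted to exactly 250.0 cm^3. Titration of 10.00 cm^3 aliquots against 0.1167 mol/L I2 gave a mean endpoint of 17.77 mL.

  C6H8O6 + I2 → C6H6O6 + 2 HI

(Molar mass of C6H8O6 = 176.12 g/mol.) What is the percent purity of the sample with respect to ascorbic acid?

n(I2) per titration = 0.01777 × 0.1167 = 2.074 × 10^-3 mol
n(C6H8O6) in each aliquot = 2.074 × 10^-3 mol (1:1 ratio)
n(C6H8O6) in the whole flask = 2.074 × 10^-3 × 250.0/10.00 = 0.05184 mol
mass of C6H8O6 = 0.05184 × 176.12 = 9.131 g
% C6H8O6 = 9.131 / 11.70 × 100 = 78.04 %

78.04 %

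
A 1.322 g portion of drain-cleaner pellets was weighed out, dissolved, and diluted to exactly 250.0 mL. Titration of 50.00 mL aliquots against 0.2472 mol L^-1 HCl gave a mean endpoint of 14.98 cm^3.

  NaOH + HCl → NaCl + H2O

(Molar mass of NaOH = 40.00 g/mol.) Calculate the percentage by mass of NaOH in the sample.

56.02 %

n(HCl) per titration = 0.01498 × 0.2472 = 3.703 × 10^-3 mol
n(NaOH) in each aliquot = 3.703 × 10^-3 mol (1:1 ratio)
n(NaOH) in the whole flask = 3.703 × 10^-3 × 250.0/50.00 = 0.01852 mol
mass of NaOH = 0.01852 × 40.00 = 0.7406 g
% NaOH = 0.7406 / 1.322 × 100 = 56.02 %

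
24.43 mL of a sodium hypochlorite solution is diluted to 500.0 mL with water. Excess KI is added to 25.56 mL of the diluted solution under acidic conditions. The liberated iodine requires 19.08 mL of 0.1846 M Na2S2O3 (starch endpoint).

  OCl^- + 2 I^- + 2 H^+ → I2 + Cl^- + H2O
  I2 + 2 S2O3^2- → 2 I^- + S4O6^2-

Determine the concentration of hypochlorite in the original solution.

n(S2O3^2-) = 0.01908 × 0.1846 = 3.522 × 10^-3 mol
n(I2) = n(S2O3^2-)/2 = 1.761 × 10^-3 mol
n(OCl^-) in the aliquot = 1.761 × 10^-3 mol (1:1 ratio)
[OCl^-]_dilute = 1.761 × 10^-3 / 0.02556 = 0.06890 mol/L
[OCl^-]_original = 0.06890 × 500.0/24.43 = 1.410 mol/L

1.410 M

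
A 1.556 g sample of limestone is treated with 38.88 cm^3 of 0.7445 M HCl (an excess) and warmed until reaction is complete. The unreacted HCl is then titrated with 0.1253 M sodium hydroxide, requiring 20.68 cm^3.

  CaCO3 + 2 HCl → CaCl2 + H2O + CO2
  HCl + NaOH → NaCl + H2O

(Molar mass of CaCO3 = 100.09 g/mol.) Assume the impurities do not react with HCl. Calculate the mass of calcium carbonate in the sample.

1.319 g

n(HCl) added = 0.03888 × 0.7445 = 0.02895 mol
n(NaOH) used in back-titration = 0.02068 × 0.1253 = 2.591 × 10^-3 mol
n(HCl) left over = 2.591 × 10^-3 mol (1:1 ratio)
n(HCl) consumed by analyte = 0.02895 − 2.591 × 10^-3 = 0.02635 mol
From the 1:2 ratio, n(CaCO3) = 1/2 × 0.02635 = 0.01318 mol
mass of CaCO3 = 0.01318 × 100.09 = 1.319 g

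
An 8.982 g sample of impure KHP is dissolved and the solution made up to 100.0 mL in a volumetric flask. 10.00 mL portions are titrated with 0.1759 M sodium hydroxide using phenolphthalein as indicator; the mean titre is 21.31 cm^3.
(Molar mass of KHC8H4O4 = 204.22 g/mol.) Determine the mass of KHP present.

7.655 g

KHC8H4O4 + NaOH → KNaC8H4O4 + H2O
n(NaOH) per titration = 0.02131 × 0.1759 = 3.748 × 10^-3 mol
n(KHC8H4O4) in each aliquot = 3.748 × 10^-3 mol (1:1 ratio)
n(KHC8H4O4) in the whole flask = 3.748 × 10^-3 × 100.0/10.00 = 0.03748 mol
mass of KHC8H4O4 = 0.03748 × 204.22 = 7.655 g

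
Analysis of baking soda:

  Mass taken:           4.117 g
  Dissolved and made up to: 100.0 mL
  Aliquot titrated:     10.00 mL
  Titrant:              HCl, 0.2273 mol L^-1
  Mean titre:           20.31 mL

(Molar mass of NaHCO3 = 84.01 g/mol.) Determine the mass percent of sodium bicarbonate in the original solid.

NaHCO3 + HCl → NaCl + H2O + CO2
n(HCl) per titration = 0.02031 × 0.2273 = 4.616 × 10^-3 mol
n(NaHCO3) in each aliquot = 4.616 × 10^-3 mol (1:1 ratio)
n(NaHCO3) in the whole flask = 4.616 × 10^-3 × 100.0/10.00 = 0.04616 mol
mass of NaHCO3 = 0.04616 × 84.01 = 3.878 g
% NaHCO3 = 3.878 / 4.117 × 100 = 94.20 %

94.20 %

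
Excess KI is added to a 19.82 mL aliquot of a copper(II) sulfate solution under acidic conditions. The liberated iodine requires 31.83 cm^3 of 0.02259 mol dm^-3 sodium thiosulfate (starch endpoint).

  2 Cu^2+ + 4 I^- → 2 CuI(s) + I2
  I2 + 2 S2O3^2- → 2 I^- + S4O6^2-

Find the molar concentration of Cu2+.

0.03628 mol/L

n(S2O3^2-) = 0.03183 × 0.02259 = 7.190 × 10^-4 mol
n(I2) = n(S2O3^2-)/2 = 3.595 × 10^-4 mol
From the 2:1 ratio, n(Cu2+) in the aliquot = 2/1 × 3.595 × 10^-4 = 7.190 × 10^-4 mol
[Cu2+] = 7.190 × 10^-4 / 0.01982 = 0.03628 mol/L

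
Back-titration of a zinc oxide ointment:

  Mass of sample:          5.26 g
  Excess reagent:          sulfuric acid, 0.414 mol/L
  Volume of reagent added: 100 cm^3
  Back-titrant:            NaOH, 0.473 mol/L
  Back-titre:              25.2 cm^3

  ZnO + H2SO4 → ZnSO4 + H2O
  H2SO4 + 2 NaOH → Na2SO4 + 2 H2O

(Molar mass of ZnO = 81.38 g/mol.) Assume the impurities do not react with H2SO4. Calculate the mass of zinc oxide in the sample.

2.88 g

n(H2SO4) added = 0.100 × 0.414 = 0.0414 mol
n(NaOH) used in back-titration = 0.0252 × 0.473 = 0.0119 mol
From the 1:2 ratio, n(H2SO4) left over = 1/2 × 0.0119 = 5.96 × 10^-3 mol
n(H2SO4) consumed by analyte = 0.0414 − 5.96 × 10^-3 = 0.0354 mol
n(ZnO) = 0.0354 mol (1:1 ratio)
mass of ZnO = 0.0354 × 81.38 = 2.88 g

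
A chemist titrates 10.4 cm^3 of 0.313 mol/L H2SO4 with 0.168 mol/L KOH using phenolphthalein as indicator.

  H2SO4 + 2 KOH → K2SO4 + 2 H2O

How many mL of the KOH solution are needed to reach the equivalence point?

n(H2SO4) = 0.0104 L × 0.313 mol/L = 3.26 × 10^-3 mol
From the 2:1 stoichiometry, n(KOH) = 2/1 × 3.26 × 10^-3 = 6.51 × 10^-3 mol
V(KOH) = 6.51 × 10^-3 mol / 0.168 mol/L = 0.0388 L = 38.8 mL

38.8 mL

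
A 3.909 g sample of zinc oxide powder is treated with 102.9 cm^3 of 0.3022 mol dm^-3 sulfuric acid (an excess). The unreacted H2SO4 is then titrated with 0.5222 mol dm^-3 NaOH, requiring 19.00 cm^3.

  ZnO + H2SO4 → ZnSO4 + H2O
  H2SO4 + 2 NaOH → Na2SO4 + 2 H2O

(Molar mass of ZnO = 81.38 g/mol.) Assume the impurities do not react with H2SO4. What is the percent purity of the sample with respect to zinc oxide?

n(H2SO4) added = 0.1029 × 0.3022 = 0.03110 mol
n(NaOH) used in back-titration = 0.01900 × 0.5222 = 9.922 × 10^-3 mol
From the 1:2 ratio, n(H2SO4) left over = 1/2 × 9.922 × 10^-3 = 4.961 × 10^-3 mol
n(H2SO4) consumed by analyte = 0.03110 − 4.961 × 10^-3 = 0.02614 mol
n(ZnO) = 0.02614 mol (1:1 ratio)
mass of ZnO = 0.02614 × 81.38 = 2.127 g
% ZnO = 2.127 / 3.909 × 100 = 54.41 %

54.41 %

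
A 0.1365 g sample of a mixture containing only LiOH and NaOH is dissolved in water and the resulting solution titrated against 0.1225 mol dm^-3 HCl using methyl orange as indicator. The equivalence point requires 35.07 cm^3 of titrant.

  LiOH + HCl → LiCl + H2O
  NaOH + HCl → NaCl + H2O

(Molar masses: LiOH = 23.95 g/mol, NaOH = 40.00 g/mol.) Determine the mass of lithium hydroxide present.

0.05274 g

n(HCl) = 0.03507 × 0.1225 = 4.296 × 10^-3 mol
Let x = n(LiOH), y = n(NaOH).
Titrant: 1x + 1y = 4.296 × 10^-3;  mass: 23.95x + 40.00y = 0.1365
Solving, x = 2.202 × 10^-3 mol, y = 2.094 × 10^-3 mol
mass of LiOH = 2.202 × 10^-3 × 23.95 = 0.05274 g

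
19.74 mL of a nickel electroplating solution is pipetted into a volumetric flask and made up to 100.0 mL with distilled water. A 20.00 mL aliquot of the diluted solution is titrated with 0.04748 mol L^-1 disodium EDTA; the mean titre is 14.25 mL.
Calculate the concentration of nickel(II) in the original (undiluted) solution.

0.1714 mol/L

Ni^2+ + EDTA^4- → [Ni(EDTA)]^2-
n(EDTA) = 0.01425 × 0.04748 = 6.766 × 10^-4 mol
n(Ni2+) in the aliquot = 6.766 × 10^-4 mol (1:1 ratio)
[Ni2+]_dilute = 6.766 × 10^-4 / 0.02000 = 0.03383 mol/L
Dilution factor = 100.0 / 19.74 = 5.066
[Ni2+]_stock = 0.03383 × 5.066 = 0.1714 mol/L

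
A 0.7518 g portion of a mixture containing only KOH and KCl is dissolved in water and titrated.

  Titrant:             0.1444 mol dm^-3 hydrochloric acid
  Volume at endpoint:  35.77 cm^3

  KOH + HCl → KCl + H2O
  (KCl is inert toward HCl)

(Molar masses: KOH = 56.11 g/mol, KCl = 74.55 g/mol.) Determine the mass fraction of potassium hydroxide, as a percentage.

38.55 %

n(HCl) = 0.03577 × 0.1444 = 5.165 × 10^-3 mol
Let x = n(KOH), y = n(KCl).
Titrant: 1x = 5.165 × 10^-3;  mass: 56.11x + 74.55y = 0.7518
Solving, x = 5.165 × 10^-3 mol, y = 6.197 × 10^-3 mol
mass of KOH = 5.165 × 10^-3 × 56.11 = 0.2898 g
% KOH = 0.2898 / 0.7518 × 100 = 38.55 %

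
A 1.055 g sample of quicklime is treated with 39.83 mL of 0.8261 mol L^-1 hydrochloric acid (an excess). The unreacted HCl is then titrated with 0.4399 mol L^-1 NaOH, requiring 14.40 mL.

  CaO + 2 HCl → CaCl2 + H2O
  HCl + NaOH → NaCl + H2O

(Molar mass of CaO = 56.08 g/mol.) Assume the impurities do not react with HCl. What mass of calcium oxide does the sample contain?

n(HCl) added = 0.03983 × 0.8261 = 0.03290 mol
n(NaOH) used in back-titration = 0.01440 × 0.4399 = 6.335 × 10^-3 mol
n(HCl) left over = 6.335 × 10^-3 mol (1:1 ratio)
n(HCl) consumed by analyte = 0.03290 − 6.335 × 10^-3 = 0.02657 mol
From the 1:2 ratio, n(CaO) = 1/2 × 0.02657 = 0.01328 mol
mass of CaO = 0.01328 × 56.08 = 0.7450 g

0.7450 g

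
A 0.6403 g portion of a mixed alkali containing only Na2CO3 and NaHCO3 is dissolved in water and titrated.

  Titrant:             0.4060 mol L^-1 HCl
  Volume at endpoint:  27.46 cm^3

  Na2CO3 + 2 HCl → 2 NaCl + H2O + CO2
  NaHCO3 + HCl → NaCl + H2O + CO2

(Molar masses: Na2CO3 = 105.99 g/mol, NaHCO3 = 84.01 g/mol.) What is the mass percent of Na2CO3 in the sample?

n(HCl) = 0.02746 × 0.4060 = 0.01115 mol
Let x = n(Na2CO3), y = n(NaHCO3).
Titrant: 2x + 1y = 0.01115;  mass: 105.99x + 84.01y = 0.6403
Solving, x = 4.777 × 10^-3 mol, y = 1.595 × 10^-3 mol
mass of Na2CO3 = 4.777 × 10^-3 × 105.99 = 0.5063 g
% Na2CO3 = 0.5063 / 0.6403 × 100 = 79.07 %

79.07 %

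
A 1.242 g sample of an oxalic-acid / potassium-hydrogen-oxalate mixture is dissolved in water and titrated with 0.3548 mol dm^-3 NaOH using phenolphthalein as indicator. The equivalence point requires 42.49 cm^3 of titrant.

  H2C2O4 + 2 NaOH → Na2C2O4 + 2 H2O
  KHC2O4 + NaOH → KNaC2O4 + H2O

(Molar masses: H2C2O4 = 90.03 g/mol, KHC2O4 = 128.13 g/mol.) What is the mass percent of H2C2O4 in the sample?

n(NaOH) = 0.04249 × 0.3548 = 0.01508 mol
Let x = n(H2C2O4), y = n(KHC2O4).
Titrant: 2x + 1y = 0.01508;  mass: 90.03x + 128.13y = 1.242
Solving, x = 4.149 × 10^-3 mol, y = 6.778 × 10^-3 mol
mass of H2C2O4 = 4.149 × 10^-3 × 90.03 = 0.3735 g
% H2C2O4 = 0.3735 / 1.242 × 100 = 30.07 %

30.07 %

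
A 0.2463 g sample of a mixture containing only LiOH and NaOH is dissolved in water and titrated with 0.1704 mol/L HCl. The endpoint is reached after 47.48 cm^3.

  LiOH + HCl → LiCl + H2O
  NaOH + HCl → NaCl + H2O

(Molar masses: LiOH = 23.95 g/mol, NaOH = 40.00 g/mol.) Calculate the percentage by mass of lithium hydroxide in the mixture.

46.85 %

n(HCl) = 0.04748 × 0.1704 = 8.091 × 10^-3 mol
Let x = n(LiOH), y = n(NaOH).
Titrant: 1x + 1y = 8.091 × 10^-3;  mass: 23.95x + 40.00y = 0.2463
Solving, x = 4.818 × 10^-3 mol, y = 3.273 × 10^-3 mol
mass of LiOH = 4.818 × 10^-3 × 23.95 = 0.1154 g
% LiOH = 0.1154 / 0.2463 × 100 = 46.85 %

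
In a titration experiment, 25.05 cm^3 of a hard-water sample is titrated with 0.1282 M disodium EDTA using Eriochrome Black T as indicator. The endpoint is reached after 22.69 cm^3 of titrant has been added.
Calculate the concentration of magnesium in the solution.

0.1161 M

Mg^2+ + EDTA^4- → [Mg(EDTA)]^2-
n(EDTA) = 0.02269 L × 0.1282 mol/L = 2.909 × 10^-3 mol
n(Mg2+) = 2.909 × 10^-3 mol (1:1 mole ratio)
[Mg2+] = 2.909 × 10^-3 mol / 0.02505 L = 0.1161 mol/L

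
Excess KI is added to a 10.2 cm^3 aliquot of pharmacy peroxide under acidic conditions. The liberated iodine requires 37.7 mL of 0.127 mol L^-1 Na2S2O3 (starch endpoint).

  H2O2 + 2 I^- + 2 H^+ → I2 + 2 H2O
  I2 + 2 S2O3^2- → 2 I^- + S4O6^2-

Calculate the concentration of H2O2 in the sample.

n(S2O3^2-) = 0.0377 × 0.127 = 4.79 × 10^-3 mol
n(I2) = n(S2O3^2-)/2 = 2.39 × 10^-3 mol
n(H2O2) in the aliquot = 2.39 × 10^-3 mol (1:1 ratio)
[H2O2] = 2.39 × 10^-3 / 0.0102 = 0.235 mol/L

0.235 mol/L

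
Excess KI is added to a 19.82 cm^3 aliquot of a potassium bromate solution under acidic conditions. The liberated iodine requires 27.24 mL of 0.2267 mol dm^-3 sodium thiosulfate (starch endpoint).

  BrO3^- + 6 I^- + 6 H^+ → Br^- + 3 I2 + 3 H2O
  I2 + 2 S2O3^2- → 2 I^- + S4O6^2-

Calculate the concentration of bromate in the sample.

0.05193 mol/L

n(S2O3^2-) = 0.02724 × 0.2267 = 6.175 × 10^-3 mol
n(I2) = n(S2O3^2-)/2 = 3.088 × 10^-3 mol
From the 1:3 ratio, n(BrO3^-) in the aliquot = 1/3 × 3.088 × 10^-3 = 1.029 × 10^-3 mol
[BrO3^-] = 1.029 × 10^-3 / 0.01982 = 0.05193 mol/L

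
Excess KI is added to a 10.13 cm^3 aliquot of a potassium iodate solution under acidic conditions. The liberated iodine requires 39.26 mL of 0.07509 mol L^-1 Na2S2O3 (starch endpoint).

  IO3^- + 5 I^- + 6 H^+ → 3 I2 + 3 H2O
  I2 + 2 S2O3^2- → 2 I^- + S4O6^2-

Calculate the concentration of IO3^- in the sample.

0.04850 mol/L

n(S2O3^2-) = 0.03926 × 0.07509 = 2.948 × 10^-3 mol
n(I2) = n(S2O3^2-)/2 = 1.474 × 10^-3 mol
From the 1:3 ratio, n(IO3^-) in the aliquot = 1/3 × 1.474 × 10^-3 = 4.913 × 10^-4 mol
[IO3^-] = 4.913 × 10^-4 / 0.01013 = 0.04850 mol/L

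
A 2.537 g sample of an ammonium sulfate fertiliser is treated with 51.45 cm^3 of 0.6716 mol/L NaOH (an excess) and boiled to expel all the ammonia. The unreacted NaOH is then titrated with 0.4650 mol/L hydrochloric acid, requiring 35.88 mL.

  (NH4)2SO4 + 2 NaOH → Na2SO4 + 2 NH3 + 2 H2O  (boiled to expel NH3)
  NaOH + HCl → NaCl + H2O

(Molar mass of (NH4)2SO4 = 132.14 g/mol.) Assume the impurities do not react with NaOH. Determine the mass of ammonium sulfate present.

1.181 g

n(NaOH) added = 0.05145 × 0.6716 = 0.03455 mol
n(HCl) used in back-titration = 0.03588 × 0.4650 = 0.01668 mol
n(NaOH) left over = 0.01668 mol (1:1 ratio)
n(NaOH) consumed by analyte = 0.03455 − 0.01668 = 0.01787 mol
From the 1:2 ratio, n((NH4)2SO4) = 1/2 × 0.01787 = 8.935 × 10^-3 mol
mass of (NH4)2SO4 = 8.935 × 10^-3 × 132.14 = 1.181 g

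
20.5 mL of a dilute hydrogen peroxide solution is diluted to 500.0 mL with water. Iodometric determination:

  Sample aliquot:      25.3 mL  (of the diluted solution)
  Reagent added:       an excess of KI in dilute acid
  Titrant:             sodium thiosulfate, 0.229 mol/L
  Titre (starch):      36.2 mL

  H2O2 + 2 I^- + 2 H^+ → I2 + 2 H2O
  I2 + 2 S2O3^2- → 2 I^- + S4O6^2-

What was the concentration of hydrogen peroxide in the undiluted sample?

n(S2O3^2-) = 0.0362 × 0.229 = 8.29 × 10^-3 mol
n(I2) = n(S2O3^2-)/2 = 4.14 × 10^-3 mol
n(H2O2) in the aliquot = 4.14 × 10^-3 mol (1:1 ratio)
[H2O2]_dilute = 4.14 × 10^-3 / 0.0253 = 0.164 mol/L
[H2O2]_original = 0.164 × 500.0/20.5 = 4.00 mol/L

4.00 mol/L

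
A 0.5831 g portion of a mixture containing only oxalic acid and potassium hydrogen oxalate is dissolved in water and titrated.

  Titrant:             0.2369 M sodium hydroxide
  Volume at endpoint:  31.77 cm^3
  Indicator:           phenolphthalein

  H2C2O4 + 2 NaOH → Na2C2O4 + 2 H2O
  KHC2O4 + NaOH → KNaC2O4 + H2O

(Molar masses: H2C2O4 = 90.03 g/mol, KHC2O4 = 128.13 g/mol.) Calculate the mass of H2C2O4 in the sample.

0.2065 g

n(NaOH) = 0.03177 × 0.2369 = 7.526 × 10^-3 mol
Let x = n(H2C2O4), y = n(KHC2O4).
Titrant: 2x + 1y = 7.526 × 10^-3;  mass: 90.03x + 128.13y = 0.5831
Solving, x = 2.293 × 10^-3 mol, y = 2.939 × 10^-3 mol
mass of H2C2O4 = 2.293 × 10^-3 × 90.03 = 0.2065 g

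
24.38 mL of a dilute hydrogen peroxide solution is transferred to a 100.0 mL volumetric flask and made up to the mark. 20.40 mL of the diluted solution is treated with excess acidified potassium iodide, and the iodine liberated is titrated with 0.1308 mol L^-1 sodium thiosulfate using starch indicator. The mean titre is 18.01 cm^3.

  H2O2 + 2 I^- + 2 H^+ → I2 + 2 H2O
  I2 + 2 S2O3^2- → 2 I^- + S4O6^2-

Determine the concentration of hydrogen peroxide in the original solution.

n(S2O3^2-) = 0.01801 × 0.1308 = 2.356 × 10^-3 mol
n(I2) = n(S2O3^2-)/2 = 1.178 × 10^-3 mol
n(H2O2) in the aliquot = 1.178 × 10^-3 mol (1:1 ratio)
[H2O2]_dilute = 1.178 × 10^-3 / 0.02040 = 0.05774 mol/L
[H2O2]_original = 0.05774 × 100.0/24.38 = 0.2368 mol/L

0.2368 mol/L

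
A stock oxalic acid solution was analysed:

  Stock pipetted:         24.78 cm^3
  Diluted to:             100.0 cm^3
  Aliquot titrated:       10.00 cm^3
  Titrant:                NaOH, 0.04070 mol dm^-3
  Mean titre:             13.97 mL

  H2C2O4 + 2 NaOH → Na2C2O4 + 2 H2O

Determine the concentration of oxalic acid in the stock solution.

0.1147 mol/L

n(NaOH) = 0.01397 × 0.04070 = 5.686 × 10^-4 mol
From the 1:2 ratio, n(H2C2O4) in the aliquot = 1/2 × 5.686 × 10^-4 = 2.843 × 10^-4 mol
[H2C2O4]_dilute = 2.843 × 10^-4 / 0.01000 = 0.02843 mol/L
Dilution factor = 100.0 / 24.78 = 4.036
[H2C2O4]_stock = 0.02843 × 4.036 = 0.1147 mol/L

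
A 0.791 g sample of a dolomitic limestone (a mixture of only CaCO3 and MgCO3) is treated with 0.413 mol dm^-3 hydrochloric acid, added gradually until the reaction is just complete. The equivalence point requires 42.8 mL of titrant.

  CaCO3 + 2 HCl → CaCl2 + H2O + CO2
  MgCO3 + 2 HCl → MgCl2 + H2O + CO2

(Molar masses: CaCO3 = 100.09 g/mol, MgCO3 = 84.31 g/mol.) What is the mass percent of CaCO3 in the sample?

n(HCl) = 0.0428 × 0.413 = 0.0177 mol
Let x = n(CaCO3), y = n(MgCO3).
Titrant: 2x + 2y = 0.0177;  mass: 100.09x + 84.31y = 0.791
Solving, x = 2.91 × 10^-3 mol, y = 5.93 × 10^-3 mol
mass of CaCO3 = 2.91 × 10^-3 × 100.09 = 0.291 g
% CaCO3 = 0.291 / 0.791 × 100 = 36.8 %

36.8 %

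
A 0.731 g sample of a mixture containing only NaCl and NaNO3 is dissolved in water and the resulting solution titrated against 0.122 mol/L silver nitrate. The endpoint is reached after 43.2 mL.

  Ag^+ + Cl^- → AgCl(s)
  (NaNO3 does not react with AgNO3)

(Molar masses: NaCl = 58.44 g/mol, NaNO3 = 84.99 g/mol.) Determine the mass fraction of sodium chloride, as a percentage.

42.1 %

n(AgNO3) = 0.0432 × 0.122 = 5.27 × 10^-3 mol
Let x = n(NaCl), y = n(NaNO3).
Titrant: 1x = 5.27 × 10^-3;  mass: 58.44x + 84.99y = 0.731
Solving, x = 5.27 × 10^-3 mol, y = 4.98 × 10^-3 mol
mass of NaCl = 5.27 × 10^-3 × 58.44 = 0.308 g
% NaCl = 0.308 / 0.731 × 100 = 42.1 %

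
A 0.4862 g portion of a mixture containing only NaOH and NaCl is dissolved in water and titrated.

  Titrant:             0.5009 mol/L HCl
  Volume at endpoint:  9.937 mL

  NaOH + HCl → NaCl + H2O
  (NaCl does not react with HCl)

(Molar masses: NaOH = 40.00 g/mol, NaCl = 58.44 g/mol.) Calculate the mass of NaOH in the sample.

n(HCl) = 0.009937 × 0.5009 = 4.977 × 10^-3 mol
Let x = n(NaOH), y = n(NaCl).
Titrant: 1x = 4.977 × 10^-3;  mass: 40.00x + 58.44y = 0.4862
Solving, x = 4.977 × 10^-3 mol, y = 4.913 × 10^-3 mol
mass of NaOH = 4.977 × 10^-3 × 40.00 = 0.1991 g

0.1991 g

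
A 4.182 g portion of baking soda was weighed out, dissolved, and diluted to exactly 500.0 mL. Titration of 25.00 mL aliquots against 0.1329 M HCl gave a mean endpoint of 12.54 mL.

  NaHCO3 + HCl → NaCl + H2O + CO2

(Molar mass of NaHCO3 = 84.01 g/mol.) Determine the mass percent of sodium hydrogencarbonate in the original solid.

66.96 %

n(HCl) per titration = 0.01254 × 0.1329 = 1.667 × 10^-3 mol
n(NaHCO3) in each aliquot = 1.667 × 10^-3 mol (1:1 ratio)
n(NaHCO3) in the whole flask = 1.667 × 10^-3 × 500.0/25.00 = 0.03333 mol
mass of NaHCO3 = 0.03333 × 84.01 = 2.800 g
% NaHCO3 = 2.800 / 4.182 × 100 = 66.96 %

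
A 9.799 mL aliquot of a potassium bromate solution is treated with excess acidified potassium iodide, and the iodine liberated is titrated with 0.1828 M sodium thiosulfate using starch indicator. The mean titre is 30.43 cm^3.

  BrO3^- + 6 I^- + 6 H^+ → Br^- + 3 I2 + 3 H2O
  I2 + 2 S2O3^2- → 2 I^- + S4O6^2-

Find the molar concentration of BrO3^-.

n(S2O3^2-) = 0.03043 × 0.1828 = 5.563 × 10^-3 mol
n(I2) = n(S2O3^2-)/2 = 2.781 × 10^-3 mol
From the 1:3 ratio, n(BrO3^-) in the aliquot = 1/3 × 2.781 × 10^-3 = 9.271 × 10^-4 mol
[BrO3^-] = 9.271 × 10^-4 / 0.009799 = 0.09461 mol/L

0.09461 M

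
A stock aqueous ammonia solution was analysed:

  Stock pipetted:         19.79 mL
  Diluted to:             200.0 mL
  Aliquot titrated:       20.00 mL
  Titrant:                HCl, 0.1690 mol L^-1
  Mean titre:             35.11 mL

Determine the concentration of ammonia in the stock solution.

2.998 mol/L

NH3 + HCl → NH4Cl
n(HCl) = 0.03511 × 0.1690 = 5.934 × 10^-3 mol
n(NH3) in the aliquot = 5.934 × 10^-3 mol (1:1 ratio)
[NH3]_dilute = 5.934 × 10^-3 / 0.02000 = 0.2967 mol/L
Dilution factor = 200.0 / 19.79 = 10.11
[NH3]_stock = 0.2967 × 10.11 = 2.998 mol/L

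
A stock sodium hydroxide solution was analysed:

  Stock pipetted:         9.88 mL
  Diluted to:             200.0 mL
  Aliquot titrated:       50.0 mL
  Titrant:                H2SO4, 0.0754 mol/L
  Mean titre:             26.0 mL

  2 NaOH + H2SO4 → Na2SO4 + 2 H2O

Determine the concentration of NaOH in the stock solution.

1.59 mol/L

n(H2SO4) = 0.0260 × 0.0754 = 1.96 × 10^-3 mol
From the 2:1 ratio, n(NaOH) in the aliquot = 2/1 × 1.96 × 10^-3 = 3.92 × 10^-3 mol
[NaOH]_dilute = 3.92 × 10^-3 / 0.0500 = 0.0784 mol/L
Dilution factor = 200.0 / 9.88 = 20.24
[NaOH]_stock = 0.0784 × 20.24 = 1.59 mol/L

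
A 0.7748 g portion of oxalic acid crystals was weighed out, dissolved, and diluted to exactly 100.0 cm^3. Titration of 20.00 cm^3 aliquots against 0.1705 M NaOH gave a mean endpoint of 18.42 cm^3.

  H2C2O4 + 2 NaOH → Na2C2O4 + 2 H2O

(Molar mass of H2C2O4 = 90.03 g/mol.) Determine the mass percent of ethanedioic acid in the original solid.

91.23 %

n(NaOH) per titration = 0.01842 × 0.1705 = 3.141 × 10^-3 mol
From the 1:2 ratio, n(H2C2O4) in each aliquot = 1/2 × 3.141 × 10^-3 = 1.570 × 10^-3 mol
n(H2C2O4) in the whole flask = 1.570 × 10^-3 × 100.0/20.00 = 7.852 × 10^-3 mol
mass of H2C2O4 = 7.852 × 10^-3 × 90.03 = 0.7069 g
% H2C2O4 = 0.7069 / 0.7748 × 100 = 91.23 %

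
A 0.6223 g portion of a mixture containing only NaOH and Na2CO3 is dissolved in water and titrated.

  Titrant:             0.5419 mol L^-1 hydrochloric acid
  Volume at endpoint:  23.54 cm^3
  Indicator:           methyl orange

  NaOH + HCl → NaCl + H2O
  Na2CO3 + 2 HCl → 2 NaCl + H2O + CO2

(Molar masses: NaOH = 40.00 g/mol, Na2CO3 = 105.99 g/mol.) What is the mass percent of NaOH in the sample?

26.57 %

n(HCl) = 0.02354 × 0.5419 = 0.01276 mol
Let x = n(NaOH), y = n(Na2CO3).
Titrant: 1x + 2y = 0.01276;  mass: 40.00x + 105.99y = 0.6223
Solving, x = 4.134 × 10^-3 mol, y = 4.311 × 10^-3 mol
mass of NaOH = 4.134 × 10^-3 × 40.00 = 0.1654 g
% NaOH = 0.1654 / 0.6223 × 100 = 26.57 %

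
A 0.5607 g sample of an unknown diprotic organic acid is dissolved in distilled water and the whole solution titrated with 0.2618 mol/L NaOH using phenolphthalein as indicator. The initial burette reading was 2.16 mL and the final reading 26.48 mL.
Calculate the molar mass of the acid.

n(NaOH) = 0.02432 L × 0.2618 mol/L = 6.367 × 10^-3 mol
From the 1:2 ratio, n(H2A) = 1/2 × 6.367 × 10^-3 = 3.183 × 10^-3 mol
M = m / n = 0.5607 g / 3.183 × 10^-3 mol = 176.1 g/mol

176.1 g/mol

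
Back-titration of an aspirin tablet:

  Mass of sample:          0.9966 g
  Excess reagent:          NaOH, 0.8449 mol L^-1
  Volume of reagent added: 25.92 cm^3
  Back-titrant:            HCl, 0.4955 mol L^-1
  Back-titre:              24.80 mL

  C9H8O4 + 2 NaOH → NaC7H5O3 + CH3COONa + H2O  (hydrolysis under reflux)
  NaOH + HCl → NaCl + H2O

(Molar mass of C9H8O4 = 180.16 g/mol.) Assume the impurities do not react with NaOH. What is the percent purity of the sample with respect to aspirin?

86.87 %

n(NaOH) added = 0.02592 × 0.8449 = 0.02190 mol
n(HCl) used in back-titration = 0.02480 × 0.4955 = 0.01229 mol
n(NaOH) left over = 0.01229 mol (1:1 ratio)
n(NaOH) consumed by analyte = 0.02190 − 0.01229 = 9.611 × 10^-3 mol
From the 1:2 ratio, n(C9H8O4) = 1/2 × 9.611 × 10^-3 = 4.806 × 10^-3 mol
mass of C9H8O4 = 4.806 × 10^-3 × 180.16 = 0.8658 g
% C9H8O4 = 0.8658 / 0.9966 × 100 = 86.87 %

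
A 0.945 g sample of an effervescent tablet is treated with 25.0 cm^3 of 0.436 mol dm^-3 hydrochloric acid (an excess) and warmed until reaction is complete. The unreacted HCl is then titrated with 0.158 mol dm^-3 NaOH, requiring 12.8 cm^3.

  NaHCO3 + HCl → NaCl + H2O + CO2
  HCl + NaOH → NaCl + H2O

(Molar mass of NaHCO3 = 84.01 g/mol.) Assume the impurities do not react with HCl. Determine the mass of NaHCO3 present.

0.746 g

n(HCl) added = 0.0250 × 0.436 = 0.0109 mol
n(NaOH) used in back-titration = 0.0128 × 0.158 = 2.02 × 10^-3 mol
n(HCl) left over = 2.02 × 10^-3 mol (1:1 ratio)
n(HCl) consumed by analyte = 0.0109 − 2.02 × 10^-3 = 8.88 × 10^-3 mol
n(NaHCO3) = 8.88 × 10^-3 mol (1:1 ratio)
mass of NaHCO3 = 8.88 × 10^-3 × 84.01 = 0.746 g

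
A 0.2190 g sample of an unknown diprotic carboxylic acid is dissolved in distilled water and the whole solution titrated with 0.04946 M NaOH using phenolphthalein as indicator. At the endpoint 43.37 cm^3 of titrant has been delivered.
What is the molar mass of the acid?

n(NaOH) = 0.04337 L × 0.04946 mol/L = 2.145 × 10^-3 mol
From the 1:2 ratio, n(H2A) = 1/2 × 2.145 × 10^-3 = 1.073 × 10^-3 mol
M = m / n = 0.2190 g / 1.073 × 10^-3 mol = 204.2 g/mol

204.2 g/mol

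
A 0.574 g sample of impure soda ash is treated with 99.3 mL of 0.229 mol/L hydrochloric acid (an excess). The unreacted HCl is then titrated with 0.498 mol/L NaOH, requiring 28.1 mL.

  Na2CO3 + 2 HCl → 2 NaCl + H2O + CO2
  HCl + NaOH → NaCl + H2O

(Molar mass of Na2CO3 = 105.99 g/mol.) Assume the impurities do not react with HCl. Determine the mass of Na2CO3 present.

n(HCl) added = 0.0993 × 0.229 = 0.0227 mol
n(NaOH) used in back-titration = 0.0281 × 0.498 = 0.0140 mol
n(HCl) left over = 0.0140 mol (1:1 ratio)
n(HCl) consumed by analyte = 0.0227 − 0.0140 = 8.75 × 10^-3 mol
From the 1:2 ratio, n(Na2CO3) = 1/2 × 8.75 × 10^-3 = 4.37 × 10^-3 mol
mass of Na2CO3 = 4.37 × 10^-3 × 105.99 = 0.463 g

0.463 g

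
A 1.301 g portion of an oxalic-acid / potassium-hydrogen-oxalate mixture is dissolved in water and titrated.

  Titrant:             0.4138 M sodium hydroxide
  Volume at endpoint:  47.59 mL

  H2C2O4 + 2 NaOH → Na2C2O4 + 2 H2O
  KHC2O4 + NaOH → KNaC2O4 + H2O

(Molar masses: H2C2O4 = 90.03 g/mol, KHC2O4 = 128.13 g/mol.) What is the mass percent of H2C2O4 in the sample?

50.88 %

n(NaOH) = 0.04759 × 0.4138 = 0.01969 mol
Let x = n(H2C2O4), y = n(KHC2O4).
Titrant: 2x + 1y = 0.01969;  mass: 90.03x + 128.13y = 1.301
Solving, x = 7.353 × 10^-3 mol, y = 4.987 × 10^-3 mol
mass of H2C2O4 = 7.353 × 10^-3 × 90.03 = 0.6620 g
% H2C2O4 = 0.6620 / 1.301 × 100 = 50.88 %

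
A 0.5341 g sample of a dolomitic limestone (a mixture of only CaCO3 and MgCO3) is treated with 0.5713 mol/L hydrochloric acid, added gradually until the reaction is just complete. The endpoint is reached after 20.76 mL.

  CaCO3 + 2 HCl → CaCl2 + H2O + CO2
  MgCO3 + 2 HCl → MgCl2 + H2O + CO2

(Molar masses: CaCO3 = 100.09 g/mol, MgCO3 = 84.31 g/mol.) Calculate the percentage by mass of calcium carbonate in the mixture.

n(HCl) = 0.02076 × 0.5713 = 0.01186 mol
Let x = n(CaCO3), y = n(MgCO3).
Titrant: 2x + 2y = 0.01186;  mass: 100.09x + 84.31y = 0.5341
Solving, x = 2.163 × 10^-3 mol, y = 3.767 × 10^-3 mol
mass of CaCO3 = 2.163 × 10^-3 × 100.09 = 0.2165 g
% CaCO3 = 0.2165 / 0.5341 × 100 = 40.54 %

40.54 %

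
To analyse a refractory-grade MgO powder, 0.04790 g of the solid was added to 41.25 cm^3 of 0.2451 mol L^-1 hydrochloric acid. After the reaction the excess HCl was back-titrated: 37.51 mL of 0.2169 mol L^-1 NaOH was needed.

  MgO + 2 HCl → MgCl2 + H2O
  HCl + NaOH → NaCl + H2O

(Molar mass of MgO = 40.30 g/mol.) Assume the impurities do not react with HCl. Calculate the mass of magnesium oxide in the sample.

0.03979 g

n(HCl) added = 0.04125 × 0.2451 = 0.01011 mol
n(NaOH) used in back-titration = 0.03751 × 0.2169 = 8.136 × 10^-3 mol
n(HCl) left over = 8.136 × 10^-3 mol (1:1 ratio)
n(HCl) consumed by analyte = 0.01011 − 8.136 × 10^-3 = 1.974 × 10^-3 mol
From the 1:2 ratio, n(MgO) = 1/2 × 1.974 × 10^-3 = 9.872 × 10^-4 mol
mass of MgO = 9.872 × 10^-4 × 40.30 = 0.03979 g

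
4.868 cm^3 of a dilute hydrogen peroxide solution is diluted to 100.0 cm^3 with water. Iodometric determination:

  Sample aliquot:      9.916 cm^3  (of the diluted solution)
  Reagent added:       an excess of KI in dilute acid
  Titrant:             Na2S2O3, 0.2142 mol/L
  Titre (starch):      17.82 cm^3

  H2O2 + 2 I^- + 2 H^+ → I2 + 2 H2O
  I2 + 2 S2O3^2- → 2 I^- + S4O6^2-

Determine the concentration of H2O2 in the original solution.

3.954 mol/L

n(S2O3^2-) = 0.01782 × 0.2142 = 3.817 × 10^-3 mol
n(I2) = n(S2O3^2-)/2 = 1.909 × 10^-3 mol
n(H2O2) in the aliquot = 1.909 × 10^-3 mol (1:1 ratio)
[H2O2]_dilute = 1.909 × 10^-3 / 0.009916 = 0.1925 mol/L
[H2O2]_original = 0.1925 × 100.0/4.868 = 3.954 mol/L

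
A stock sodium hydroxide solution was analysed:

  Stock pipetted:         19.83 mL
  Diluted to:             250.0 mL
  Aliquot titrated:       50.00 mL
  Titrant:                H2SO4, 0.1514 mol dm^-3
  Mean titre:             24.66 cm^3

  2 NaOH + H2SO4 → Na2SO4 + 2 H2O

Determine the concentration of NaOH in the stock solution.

n(H2SO4) = 0.02466 × 0.1514 = 3.734 × 10^-3 mol
From the 2:1 ratio, n(NaOH) in the aliquot = 2/1 × 3.734 × 10^-3 = 7.467 × 10^-3 mol
[NaOH]_dilute = 7.467 × 10^-3 / 0.05000 = 0.1493 mol/L
Dilution factor = 250.0 / 19.83 = 12.61
[NaOH]_stock = 0.1493 × 12.61 = 1.883 mol/L

1.883 mol/L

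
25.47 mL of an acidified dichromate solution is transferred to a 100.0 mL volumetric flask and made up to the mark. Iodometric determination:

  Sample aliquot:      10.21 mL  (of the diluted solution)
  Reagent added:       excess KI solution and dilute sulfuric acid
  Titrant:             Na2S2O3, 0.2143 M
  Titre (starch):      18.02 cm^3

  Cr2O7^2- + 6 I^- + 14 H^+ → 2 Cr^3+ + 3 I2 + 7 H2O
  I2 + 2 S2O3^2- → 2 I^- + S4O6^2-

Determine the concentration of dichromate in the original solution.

n(S2O3^2-) = 0.01802 × 0.2143 = 3.862 × 10^-3 mol
n(I2) = n(S2O3^2-)/2 = 1.931 × 10^-3 mol
From the 1:3 ratio, n(Cr2O7^2-) in the aliquot = 1/3 × 1.931 × 10^-3 = 6.436 × 10^-4 mol
[Cr2O7^2-]_dilute = 6.436 × 10^-4 / 0.01021 = 0.06304 mol/L
[Cr2O7^2-]_original = 0.06304 × 100.0/25.47 = 0.2475 mol/L

0.2475 M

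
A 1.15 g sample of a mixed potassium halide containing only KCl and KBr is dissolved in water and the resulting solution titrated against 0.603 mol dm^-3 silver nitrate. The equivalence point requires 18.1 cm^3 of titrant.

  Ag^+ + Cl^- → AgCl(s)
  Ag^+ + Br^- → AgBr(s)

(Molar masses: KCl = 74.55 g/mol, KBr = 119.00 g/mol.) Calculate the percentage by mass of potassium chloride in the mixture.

21.7 %

n(AgNO3) = 0.0181 × 0.603 = 0.0109 mol
Let x = n(KCl), y = n(KBr).
Titrant: 1x + 1y = 0.0109;  mass: 74.55x + 119.00y = 1.15
Solving, x = 3.35 × 10^-3 mol, y = 7.57 × 10^-3 mol
mass of KCl = 3.35 × 10^-3 × 74.55 = 0.250 g
% KCl = 0.250 / 1.15 × 100 = 21.7 %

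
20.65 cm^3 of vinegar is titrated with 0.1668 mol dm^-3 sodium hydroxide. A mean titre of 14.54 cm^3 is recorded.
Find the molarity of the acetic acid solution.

CH3COOH + NaOH → CH3COONa + H2O
n(NaOH) = 0.01454 L × 0.1668 mol/L = 2.425 × 10^-3 mol
n(CH3COOH) = 2.425 × 10^-3 mol (1:1 mole ratio)
[CH3COOH] = 2.425 × 10^-3 mol / 0.02065 L = 0.1174 mol/L

0.1174 mol/L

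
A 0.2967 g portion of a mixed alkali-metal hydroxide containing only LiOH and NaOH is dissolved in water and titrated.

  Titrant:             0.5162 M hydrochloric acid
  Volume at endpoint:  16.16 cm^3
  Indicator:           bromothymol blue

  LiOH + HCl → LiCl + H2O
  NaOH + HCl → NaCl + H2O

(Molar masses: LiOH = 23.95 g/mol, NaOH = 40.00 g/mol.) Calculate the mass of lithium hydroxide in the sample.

n(HCl) = 0.01616 × 0.5162 = 8.342 × 10^-3 mol
Let x = n(LiOH), y = n(NaOH).
Titrant: 1x + 1y = 8.342 × 10^-3;  mass: 23.95x + 40.00y = 0.2967
Solving, x = 2.304 × 10^-3 mol, y = 6.038 × 10^-3 mol
mass of LiOH = 2.304 × 10^-3 × 23.95 = 0.05517 g

0.05517 g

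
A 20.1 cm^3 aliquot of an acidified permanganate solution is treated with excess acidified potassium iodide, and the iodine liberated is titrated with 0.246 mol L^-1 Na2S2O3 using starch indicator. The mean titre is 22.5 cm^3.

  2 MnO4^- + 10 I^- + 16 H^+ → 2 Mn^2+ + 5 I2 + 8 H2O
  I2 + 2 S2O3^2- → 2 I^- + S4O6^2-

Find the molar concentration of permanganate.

0.0551 mol/L

n(S2O3^2-) = 0.0225 × 0.246 = 5.54 × 10^-3 mol
n(I2) = n(S2O3^2-)/2 = 2.77 × 10^-3 mol
From the 2:5 ratio, n(MnO4^-) in the aliquot = 2/5 × 2.77 × 10^-3 = 1.11 × 10^-3 mol
[MnO4^-] = 1.11 × 10^-3 / 0.0201 = 0.0551 mol/L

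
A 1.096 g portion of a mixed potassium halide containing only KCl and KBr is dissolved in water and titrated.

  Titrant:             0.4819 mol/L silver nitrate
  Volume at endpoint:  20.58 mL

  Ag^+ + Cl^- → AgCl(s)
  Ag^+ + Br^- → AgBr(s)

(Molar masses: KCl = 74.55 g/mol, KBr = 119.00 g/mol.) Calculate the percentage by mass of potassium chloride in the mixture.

n(AgNO3) = 0.02058 × 0.4819 = 9.918 × 10^-3 mol
Let x = n(KCl), y = n(KBr).
Titrant: 1x + 1y = 9.918 × 10^-3;  mass: 74.55x + 119.00y = 1.096
Solving, x = 1.894 × 10^-3 mol, y = 8.024 × 10^-3 mol
mass of KCl = 1.894 × 10^-3 × 74.55 = 0.1412 g
% KCl = 0.1412 / 1.096 × 100 = 12.88 %

12.88 %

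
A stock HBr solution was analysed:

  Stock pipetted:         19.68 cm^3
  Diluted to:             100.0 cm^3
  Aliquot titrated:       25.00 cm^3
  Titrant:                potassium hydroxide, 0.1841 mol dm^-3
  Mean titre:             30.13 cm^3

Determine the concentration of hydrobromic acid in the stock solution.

1.127 mol/L

HBr + KOH → KBr + H2O
n(KOH) = 0.03013 × 0.1841 = 5.547 × 10^-3 mol
n(HBr) in the aliquot = 5.547 × 10^-3 mol (1:1 ratio)
[HBr]_dilute = 5.547 × 10^-3 / 0.02500 = 0.2219 mol/L
Dilution factor = 100.0 / 19.68 = 5.081
[HBr]_stock = 0.2219 × 5.081 = 1.127 mol/L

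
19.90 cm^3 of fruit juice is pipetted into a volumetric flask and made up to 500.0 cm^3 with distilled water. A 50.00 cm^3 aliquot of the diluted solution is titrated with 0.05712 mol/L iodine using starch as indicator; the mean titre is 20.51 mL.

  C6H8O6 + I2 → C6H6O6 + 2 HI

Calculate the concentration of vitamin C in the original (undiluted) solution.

0.5887 mol/L

n(I2) = 0.02051 × 0.05712 = 1.172 × 10^-3 mol
n(C6H8O6) in the aliquot = 1.172 × 10^-3 mol (1:1 ratio)
[C6H8O6]_dilute = 1.172 × 10^-3 / 0.05000 = 0.02343 mol/L
Dilution factor = 500.0 / 19.90 = 25.13
[C6H8O6]_stock = 0.02343 × 25.13 = 0.5887 mol/L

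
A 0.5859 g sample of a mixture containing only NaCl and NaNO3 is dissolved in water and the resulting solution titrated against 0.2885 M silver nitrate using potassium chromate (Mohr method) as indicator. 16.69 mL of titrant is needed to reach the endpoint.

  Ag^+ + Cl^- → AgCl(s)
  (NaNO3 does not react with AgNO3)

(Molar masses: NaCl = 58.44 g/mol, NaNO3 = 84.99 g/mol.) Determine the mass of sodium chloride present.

n(AgNO3) = 0.01669 × 0.2885 = 4.815 × 10^-3 mol
Let x = n(NaCl), y = n(NaNO3).
Titrant: 1x = 4.815 × 10^-3;  mass: 58.44x + 84.99y = 0.5859
Solving, x = 4.815 × 10^-3 mol, y = 3.583 × 10^-3 mol
mass of NaCl = 4.815 × 10^-3 × 58.44 = 0.2814 g

0.2814 g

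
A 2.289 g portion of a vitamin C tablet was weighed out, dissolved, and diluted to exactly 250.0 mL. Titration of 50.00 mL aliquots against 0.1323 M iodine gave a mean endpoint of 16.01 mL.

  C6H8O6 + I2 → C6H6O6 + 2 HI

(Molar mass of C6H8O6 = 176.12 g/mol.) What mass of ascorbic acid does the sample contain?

n(I2) per titration = 0.01601 × 0.1323 = 2.118 × 10^-3 mol
n(C6H8O6) in each aliquot = 2.118 × 10^-3 mol (1:1 ratio)
n(C6H8O6) in the whole flask = 2.118 × 10^-3 × 250.0/50.00 = 0.01059 mol
mass of C6H8O6 = 0.01059 × 176.12 = 1.865 g

1.865 g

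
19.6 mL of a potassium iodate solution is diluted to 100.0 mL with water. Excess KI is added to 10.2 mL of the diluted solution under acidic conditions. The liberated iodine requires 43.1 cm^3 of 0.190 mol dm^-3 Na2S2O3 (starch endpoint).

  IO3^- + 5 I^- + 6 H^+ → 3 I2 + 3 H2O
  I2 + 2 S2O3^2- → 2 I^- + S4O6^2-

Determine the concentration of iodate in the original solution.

0.683 mol/L

n(S2O3^2-) = 0.0431 × 0.190 = 8.19 × 10^-3 mol
n(I2) = n(S2O3^2-)/2 = 4.09 × 10^-3 mol
From the 1:3 ratio, n(IO3^-) in the aliquot = 1/3 × 4.09 × 10^-3 = 1.36 × 10^-3 mol
[IO3^-]_dilute = 1.36 × 10^-3 / 0.0102 = 0.134 mol/L
[IO3^-]_original = 0.134 × 100.0/19.6 = 0.683 mol/L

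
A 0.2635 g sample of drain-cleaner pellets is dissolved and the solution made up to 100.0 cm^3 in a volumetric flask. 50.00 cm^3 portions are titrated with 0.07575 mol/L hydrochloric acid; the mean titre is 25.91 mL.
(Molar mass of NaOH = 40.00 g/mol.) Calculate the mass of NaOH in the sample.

NaOH + HCl → NaCl + H2O
n(HCl) per titration = 0.02591 × 0.07575 = 1.963 × 10^-3 mol
n(NaOH) in each aliquot = 1.963 × 10^-3 mol (1:1 ratio)
n(NaOH) in the whole flask = 1.963 × 10^-3 × 100.0/50.00 = 3.925 × 10^-3 mol
mass of NaOH = 3.925 × 10^-3 × 40.00 = 0.1570 g

0.1570 g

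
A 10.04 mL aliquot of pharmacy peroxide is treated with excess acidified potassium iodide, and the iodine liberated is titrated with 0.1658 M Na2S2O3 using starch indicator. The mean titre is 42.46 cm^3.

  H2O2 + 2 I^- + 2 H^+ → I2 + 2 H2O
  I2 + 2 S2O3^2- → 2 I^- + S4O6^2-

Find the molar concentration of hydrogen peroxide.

0.3506 M

n(S2O3^2-) = 0.04246 × 0.1658 = 7.040 × 10^-3 mol
n(I2) = n(S2O3^2-)/2 = 3.520 × 10^-3 mol
n(H2O2) in the aliquot = 3.520 × 10^-3 mol (1:1 ratio)
[H2O2] = 3.520 × 10^-3 / 0.01004 = 0.3506 mol/L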